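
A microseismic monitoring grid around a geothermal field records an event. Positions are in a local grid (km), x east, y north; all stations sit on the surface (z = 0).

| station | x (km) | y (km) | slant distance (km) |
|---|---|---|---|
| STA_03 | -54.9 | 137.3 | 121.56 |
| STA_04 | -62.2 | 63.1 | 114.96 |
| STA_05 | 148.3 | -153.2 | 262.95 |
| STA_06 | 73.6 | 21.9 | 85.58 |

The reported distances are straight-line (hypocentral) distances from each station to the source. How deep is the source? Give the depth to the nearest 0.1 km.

52.2 km

Each station gives a sphere (x−x_i)² + (y−y_i)² + z² = d_i² (stations at z=0).
Subtracting the STA_03 sphere from STA_04 and STA_05: z² cancels, leaving linear equations in x and y:
-14.6 x − 148.4 y = -12453.82
406.4 x − 581.0 y = -30768.04
Solving: x ≈ 38.808, y ≈ 80.103 km (keep extra digits for the depth step; rounded: 38.8, 80.1).
Then from the STA_03 sphere: z² = 121.56² − (x + 54.9)² − (y − 137.3)² with x = 38.808, y = 80.103, so z ≈ 52.193 ≈ 52.2 km.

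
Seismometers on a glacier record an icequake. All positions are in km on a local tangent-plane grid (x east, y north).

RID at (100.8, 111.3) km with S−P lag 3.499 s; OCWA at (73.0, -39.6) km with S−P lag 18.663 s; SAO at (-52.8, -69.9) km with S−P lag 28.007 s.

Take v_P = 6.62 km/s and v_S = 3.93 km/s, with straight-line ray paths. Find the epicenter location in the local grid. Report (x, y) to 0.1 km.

127.1 km east, 132.6 km north

Distance from S−P lag: d = Δt · v_P v_S / (v_P − v_S) = Δt · (6.62·3.93)/(6.62−3.93) ≈ 9.6716·Δt.
So d_RID = 33.84, d_OCWA = 180.50, d_SAO = 270.87 km.
Circle about each station: (x − 100.8)² + (y − 111.3)² = 33.84²; (x − 73.0)² + (y + 39.6)² = 180.50²; (x + 52.8)² + (y + 69.9)² = 270.87².
Subtracting the RID equation from the OCWA and SAO equations removes the quadratic terms:
-55.6 x − 301.8 y = -47086.27
-307.2 x − 362.4 y = -87099.89
Solving the 2×2 system: x ≈ 127.1, y ≈ 132.6 km.
Check against RID (with the unrounded x, y): √((x − 100.8)²+(y − 111.3)²) = 33.84 ≈ 33.84 km. ✓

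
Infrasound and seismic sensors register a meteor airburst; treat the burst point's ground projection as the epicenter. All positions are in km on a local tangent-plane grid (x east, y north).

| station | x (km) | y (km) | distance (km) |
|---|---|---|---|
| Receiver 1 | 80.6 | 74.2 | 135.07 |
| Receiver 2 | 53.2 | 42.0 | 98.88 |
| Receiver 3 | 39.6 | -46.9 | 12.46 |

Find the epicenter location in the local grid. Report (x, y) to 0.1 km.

47.3 km east, -56.7 km north

Circle about each station: (x − 80.6)² + (y − 74.2)² = 135.07²; (x − 53.2)² + (y − 42.0)² = 98.88²; (x − 39.6)² + (y + 46.9)² = 12.46².
Subtracting pairs of circle equations eliminates x²+y² and gives linear equations (the radical axes):
-54.8 x − 64.4 y = 1058.89
-82.0 x − 242.2 y = 9854.42
Solving the 2×2 system: x ≈ 47.3, y ≈ -56.7 km.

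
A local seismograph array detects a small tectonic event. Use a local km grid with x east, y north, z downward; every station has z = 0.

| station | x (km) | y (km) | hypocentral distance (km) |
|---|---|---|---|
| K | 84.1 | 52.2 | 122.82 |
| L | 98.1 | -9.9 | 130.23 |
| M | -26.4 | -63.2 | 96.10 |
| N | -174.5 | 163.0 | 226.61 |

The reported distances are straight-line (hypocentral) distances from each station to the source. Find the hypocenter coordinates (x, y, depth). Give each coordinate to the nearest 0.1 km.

Each station gives a sphere (x−x_i)² + (y−y_i)² + z² = d_i² (stations at z=0).
Subtracting the K sphere from L and M: z² cancels, leaving linear equations in x and y:
28.0 x − 124.2 y = -1951.13
-221.0 x − 230.8 y = 743.09
Solving: x ≈ -16.001, y ≈ 12.102 km (keep extra digits for the depth step; rounded: -16.0, 12.1).
Then from the K sphere: z² = 122.82² − (x − 84.1)² − (y − 52.2)² with x = -16.001, y = 12.102, so z ≈ 58.794 ≈ 58.8 km.

(-16.0, 12.1, 58.8)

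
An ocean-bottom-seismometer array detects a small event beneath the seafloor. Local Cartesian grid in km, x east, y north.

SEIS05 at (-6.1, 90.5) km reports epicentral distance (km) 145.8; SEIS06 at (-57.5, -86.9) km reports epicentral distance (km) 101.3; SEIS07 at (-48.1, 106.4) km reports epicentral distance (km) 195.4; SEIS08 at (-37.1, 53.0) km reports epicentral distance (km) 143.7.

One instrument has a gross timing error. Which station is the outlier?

SEIS05

Solve using three stations at a time. Using SEIS06, SEIS07, SEIS08 (subtract circle equations pairwise → linear system) gives (x, y) ≈ (41.8, -67.1).
Distances from that point to each station vs reported:
  SEIS05: calculated 164.7 vs reported 145.8 → residual 18.9 km
  SEIS06: calculated 101.3 vs reported 101.3 → residual 0.0 km
  SEIS07: calculated 195.4 vs reported 195.4 → residual 0.0 km
  SEIS08: calculated 143.7 vs reported 143.7 → residual 0.0 km
SEIS06, SEIS07, SEIS08 are mutually consistent (residuals ≈ 0); SEIS05 is off by 18.9 km.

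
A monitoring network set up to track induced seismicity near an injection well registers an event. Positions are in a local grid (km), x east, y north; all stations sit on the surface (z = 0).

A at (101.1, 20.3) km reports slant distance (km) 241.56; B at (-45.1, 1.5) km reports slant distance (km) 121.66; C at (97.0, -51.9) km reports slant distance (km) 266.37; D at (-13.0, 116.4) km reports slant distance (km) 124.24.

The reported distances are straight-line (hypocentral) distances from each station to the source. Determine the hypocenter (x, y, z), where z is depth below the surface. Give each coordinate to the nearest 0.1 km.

Each station gives a sphere (x−x_i)² + (y−y_i)² + z² = d_i² (stations at z=0).
Subtracting the A sphere from B and C: z² cancels, leaving linear equations in x and y:
-292.4 x − 37.6 y = 34953.04
-8.2 x − 144.4 y = -11132.43
Solving: x ≈ -130.404, y ≈ 84.500 km (keep extra digits for the depth step; rounded: -130.4, 84.5).
Then from the A sphere: z² = 241.56² − (x − 101.1)² − (y − 20.3)² with x = -130.404, y = 84.500, so z ≈ 25.209 ≈ 25.2 km.
Check against D (with the unrounded solution): distance 124.24 ≈ 124.24 km. ✓

(-130.4, 84.5, 25.2)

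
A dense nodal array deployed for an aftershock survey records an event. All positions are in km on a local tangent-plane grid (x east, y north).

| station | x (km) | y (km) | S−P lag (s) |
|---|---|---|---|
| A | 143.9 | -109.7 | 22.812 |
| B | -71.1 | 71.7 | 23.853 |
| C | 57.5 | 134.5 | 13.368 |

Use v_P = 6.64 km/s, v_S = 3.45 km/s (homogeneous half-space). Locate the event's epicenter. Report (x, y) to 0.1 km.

(98.5, 47.7)

Distance from S−P lag: d = Δt · v_P v_S / (v_P − v_S) = Δt · (6.64·3.45)/(6.64−3.45) ≈ 7.1812·Δt.
So d_A = 163.82, d_B = 171.29, d_C = 96.00 km.
Circle about each station: (x − 143.9)² + (y + 109.7)² = 163.82²; (x + 71.1)² + (y − 71.7)² = 171.29²; (x − 57.5)² + (y − 134.5)² = 96.00².
Subtracting the A equation from the B and C equations removes the quadratic terms:
-430.0 x + 362.8 y = -25048.47
-172.8 x + 488.4 y = 6276.19
Solving the 2×2 system: x ≈ 98.5, y ≈ 47.7 km.
Check against A (with the unrounded x, y): √((x − 143.9)²+(y + 109.7)²) = 163.82 ≈ 163.82 km. ✓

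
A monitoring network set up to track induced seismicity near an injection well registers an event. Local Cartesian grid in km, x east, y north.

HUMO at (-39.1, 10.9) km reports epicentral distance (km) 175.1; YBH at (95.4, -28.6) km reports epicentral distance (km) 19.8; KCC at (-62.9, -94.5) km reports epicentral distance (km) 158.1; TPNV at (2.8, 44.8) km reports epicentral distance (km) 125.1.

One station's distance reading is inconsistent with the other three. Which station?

HUMO

Solve using three stations at a time. Using YBH, KCC, TPNV (subtract circle equations pairwise → linear system) gives (x, y) ≈ (87.9, -46.9).
Distances from that point to each station vs reported:
  HUMO: calculated 139.5 vs reported 175.1 → residual 35.6 km
  YBH: calculated 19.8 vs reported 19.8 → residual 0.0 km
  KCC: calculated 158.1 vs reported 158.1 → residual 0.0 km
  TPNV: calculated 125.1 vs reported 125.1 → residual 0.0 km
YBH, KCC, TPNV are mutually consistent (residuals ≈ 0); HUMO is off by 35.6 km.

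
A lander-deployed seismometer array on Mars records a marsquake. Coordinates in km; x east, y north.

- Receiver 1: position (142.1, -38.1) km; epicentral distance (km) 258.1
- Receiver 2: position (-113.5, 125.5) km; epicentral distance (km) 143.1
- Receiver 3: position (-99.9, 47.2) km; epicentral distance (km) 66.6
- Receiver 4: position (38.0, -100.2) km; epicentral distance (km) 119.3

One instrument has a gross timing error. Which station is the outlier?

Solve using three stations at a time. Using Receiver 1, Receiver 2, Receiver 3 (subtract circle equations pairwise → linear system) gives (x, y) ≈ (-115.2, -17.6).
Distances from that point to each station vs reported:
  Receiver 1: calculated 258.1 vs reported 258.1 → residual 0.0 km
  Receiver 2: calculated 143.1 vs reported 143.1 → residual 0.0 km
  Receiver 3: calculated 66.5 vs reported 66.6 → residual 0.1 km
  Receiver 4: calculated 174.0 vs reported 119.3 → residual 54.7 km
Receiver 1, Receiver 2, Receiver 3 are mutually consistent (residuals ≈ 0); Receiver 4 is off by 54.7 km.

Receiver 4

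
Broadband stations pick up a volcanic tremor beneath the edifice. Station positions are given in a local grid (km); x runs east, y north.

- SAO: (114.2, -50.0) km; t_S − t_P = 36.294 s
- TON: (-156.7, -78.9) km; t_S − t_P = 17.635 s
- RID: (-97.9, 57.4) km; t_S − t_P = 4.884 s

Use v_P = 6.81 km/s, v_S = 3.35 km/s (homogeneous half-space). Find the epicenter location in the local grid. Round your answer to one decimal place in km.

-111.9 km east, 28.4 km north

Distance from S−P lag: d = Δt · v_P v_S / (v_P − v_S) = Δt · (6.81·3.35)/(6.81−3.35) ≈ 6.5935·Δt.
So d_SAO = 239.30, d_TON = 116.28, d_RID = 32.20 km.
Circle about each station: (x − 114.2)² + (y + 50.0)² = 239.30²; (x + 156.7)² + (y + 78.9)² = 116.28²; (x + 97.9)² + (y − 57.4)² = 32.20².
Subtracting pairs of circle equations eliminates x²+y² and gives linear equations (the radical axes):
-541.8 x − 57.8 y = 58981.91
-424.2 x + 214.8 y = 53565.18
Solving the 2×2 system: x ≈ -111.9, y ≈ 28.4 km.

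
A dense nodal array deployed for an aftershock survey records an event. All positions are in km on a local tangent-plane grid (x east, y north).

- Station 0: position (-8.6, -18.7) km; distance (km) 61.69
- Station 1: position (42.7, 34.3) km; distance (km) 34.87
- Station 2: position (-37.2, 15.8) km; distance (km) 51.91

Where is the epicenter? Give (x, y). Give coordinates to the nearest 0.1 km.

x ≈ 8.4 km, y ≈ 40.6 km

Circle about each station: (x + 8.6)² + (y + 18.7)² = 61.69²; (x − 42.7)² + (y − 34.3)² = 34.87²; (x + 37.2)² + (y − 15.8)² = 51.91².
Subtracting the Station 0 equation from the Station 1 and Station 2 equations removes the quadratic terms:
102.6 x + 106.0 y = 5165.87
-57.2 x + 69.0 y = 2320.84
Solving the 2×2 system: x ≈ 8.4, y ≈ 40.6 km.
Check against Station 0 (with the unrounded x, y): √((x + 8.6)²+(y + 18.7)²) = 61.69 ≈ 61.69 km. ✓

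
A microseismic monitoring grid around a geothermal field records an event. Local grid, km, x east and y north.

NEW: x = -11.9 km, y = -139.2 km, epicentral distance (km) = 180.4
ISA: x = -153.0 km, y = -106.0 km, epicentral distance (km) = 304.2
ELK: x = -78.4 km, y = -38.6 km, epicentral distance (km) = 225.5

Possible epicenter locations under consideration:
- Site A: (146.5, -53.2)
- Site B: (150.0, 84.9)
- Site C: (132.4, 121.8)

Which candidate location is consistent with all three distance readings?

Site A

For each candidate, compare |candidate − station| to the reported distance:
Site A: residuals NEW 0.2, ISA 0.1, ELK 0.1 → max 0.2 km
Site B: residuals NEW 96.1, ISA 53.9, ELK 34.2 → max 96.1 km
Site C: residuals NEW 117.8, ISA 61.0, ELK 39.4 → max 117.8 km
Only Site A has all residuals ≈ 0.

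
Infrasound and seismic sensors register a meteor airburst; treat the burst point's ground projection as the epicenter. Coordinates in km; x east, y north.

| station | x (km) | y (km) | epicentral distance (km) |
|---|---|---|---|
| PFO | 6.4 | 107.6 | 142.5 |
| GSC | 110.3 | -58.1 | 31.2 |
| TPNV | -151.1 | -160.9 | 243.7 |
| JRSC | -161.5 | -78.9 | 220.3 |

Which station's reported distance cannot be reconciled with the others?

Solve using three stations at a time. Using PFO, TPNV, JRSC (subtract circle equations pairwise → linear system) gives (x, y) ≈ (52.7, -27.2).
Distances from that point to each station vs reported:
  PFO: calculated 142.5 vs reported 142.5 → residual 0.0 km
  GSC: calculated 65.4 vs reported 31.2 → residual 34.2 km
  TPNV: calculated 243.7 vs reported 243.7 → residual 0.0 km
  JRSC: calculated 220.3 vs reported 220.3 → residual 0.0 km
PFO, TPNV, JRSC are mutually consistent (residuals ≈ 0); GSC is off by 34.2 km.

GSC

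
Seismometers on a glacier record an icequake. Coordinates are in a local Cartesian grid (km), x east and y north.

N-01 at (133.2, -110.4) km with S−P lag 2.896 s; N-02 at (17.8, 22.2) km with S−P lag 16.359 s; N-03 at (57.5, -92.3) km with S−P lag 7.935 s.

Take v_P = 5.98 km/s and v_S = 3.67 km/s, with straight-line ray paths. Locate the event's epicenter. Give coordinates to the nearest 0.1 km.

(132.3, -82.9)

Distance from S−P lag: d = Δt · v_P v_S / (v_P − v_S) = Δt · (5.98·3.67)/(5.98−3.67) ≈ 9.5007·Δt.
So d_N-01 = 27.51, d_N-02 = 155.42, d_N-03 = 75.39 km.
Circle about each station: (x − 133.2)² + (y + 110.4)² = 27.51²; (x − 17.8)² + (y − 22.2)² = 155.42²; (x − 57.5)² + (y + 92.3)² = 75.39².
Subtracting pairs of circle equations eliminates x²+y² and gives linear equations (the radical axes):
-230.8 x + 265.2 y = -52519.30
-151.4 x + 36.2 y = -23031.71
Solving the 2×2 system: x ≈ 132.3, y ≈ -82.9 km.
Check against N-01 (with the unrounded x, y): √((x − 133.2)²+(y + 110.4)²) = 27.52 ≈ 27.51 km. ✓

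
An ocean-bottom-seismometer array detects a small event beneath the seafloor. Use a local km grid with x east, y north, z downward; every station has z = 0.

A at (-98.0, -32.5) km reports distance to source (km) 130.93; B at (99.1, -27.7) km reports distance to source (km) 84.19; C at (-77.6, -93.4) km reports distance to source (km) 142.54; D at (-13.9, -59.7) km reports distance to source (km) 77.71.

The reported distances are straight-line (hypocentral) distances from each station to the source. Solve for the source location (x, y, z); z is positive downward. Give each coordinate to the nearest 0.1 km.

x ≈ 25.3 km, y ≈ 1.0 km, depth ≈ 28.6 km

Each station gives a sphere (x−x_i)² + (y−y_i)² + z² = d_i² (stations at z=0).
Subtracting the A sphere from B and C: z² cancels, leaving linear equations in x and y:
394.2 x + 9.6 y = 9982.56
40.8 x − 121.8 y = 910.08
Solving: x ≈ 25.299, y ≈ 1.003 km (keep extra digits for the depth step; rounded: 25.3, 1.0).
Then from the A sphere: z² = 130.93² − (x + 98.0)² − (y + 32.5)² with x = 25.299, y = 1.003, so z ≈ 28.593 ≈ 28.6 km.
Check against D (with the unrounded solution): distance 77.71 ≈ 77.71 km. ✓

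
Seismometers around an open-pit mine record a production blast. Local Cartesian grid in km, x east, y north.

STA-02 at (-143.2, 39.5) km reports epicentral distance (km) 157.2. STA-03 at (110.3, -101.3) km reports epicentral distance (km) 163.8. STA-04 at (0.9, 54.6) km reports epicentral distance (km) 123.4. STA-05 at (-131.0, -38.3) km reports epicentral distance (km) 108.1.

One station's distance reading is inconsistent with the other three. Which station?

STA-03

Solve using three stations at a time. Using STA-02, STA-04, STA-05 (subtract circle equations pairwise → linear system) gives (x, y) ≈ (-26.4, -65.8).
Distances from that point to each station vs reported:
  STA-02: calculated 157.2 vs reported 157.2 → residual 0.0 km
  STA-03: calculated 141.3 vs reported 163.8 → residual 22.5 km
  STA-04: calculated 123.4 vs reported 123.4 → residual 0.0 km
  STA-05: calculated 108.1 vs reported 108.1 → residual 0.0 km
STA-02, STA-04, STA-05 are mutually consistent (residuals ≈ 0); STA-03 is off by 22.5 km.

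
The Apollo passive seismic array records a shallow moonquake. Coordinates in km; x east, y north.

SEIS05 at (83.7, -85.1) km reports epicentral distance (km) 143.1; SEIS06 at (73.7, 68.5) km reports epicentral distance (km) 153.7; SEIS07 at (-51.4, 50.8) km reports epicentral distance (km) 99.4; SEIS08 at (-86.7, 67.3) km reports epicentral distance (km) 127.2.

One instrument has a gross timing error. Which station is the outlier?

SEIS05

Solve using three stations at a time. Using SEIS06, SEIS07, SEIS08 (subtract circle equations pairwise → linear system) gives (x, y) ≈ (-28.9, -45.8).
Distances from that point to each station vs reported:
  SEIS05: calculated 119.2 vs reported 143.1 → residual 23.9 km
  SEIS06: calculated 153.6 vs reported 153.7 → residual 0.1 km
  SEIS07: calculated 99.2 vs reported 99.4 → residual 0.2 km
  SEIS08: calculated 127.1 vs reported 127.2 → residual 0.1 km
SEIS06, SEIS07, SEIS08 are mutually consistent (residuals ≈ 0); SEIS05 is off by 23.9 km.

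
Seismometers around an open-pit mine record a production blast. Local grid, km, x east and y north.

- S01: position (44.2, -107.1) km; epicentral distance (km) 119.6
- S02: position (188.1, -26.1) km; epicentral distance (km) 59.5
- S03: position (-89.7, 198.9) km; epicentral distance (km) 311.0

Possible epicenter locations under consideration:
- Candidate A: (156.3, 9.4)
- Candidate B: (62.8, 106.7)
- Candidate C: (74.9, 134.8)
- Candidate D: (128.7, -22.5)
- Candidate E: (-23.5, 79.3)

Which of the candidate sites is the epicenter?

For each candidate, compare |candidate − station| to the reported distance:
Candidate A: residuals S01 42.1, S02 11.8, S03 0.5 → max 42.1 km
Candidate B: residuals S01 95.0, S02 123.1, S03 132.8 → max 132.8 km
Candidate C: residuals S01 124.2, S02 137.2, S03 134.4 → max 137.2 km
Candidate D: residuals S01 0.0, S02 0.0, S03 0.0 → max 0.0 km
Candidate E: residuals S01 78.7, S02 176.9, S03 174.3 → max 176.9 km
Only Candidate D has all residuals ≈ 0.

Candidate D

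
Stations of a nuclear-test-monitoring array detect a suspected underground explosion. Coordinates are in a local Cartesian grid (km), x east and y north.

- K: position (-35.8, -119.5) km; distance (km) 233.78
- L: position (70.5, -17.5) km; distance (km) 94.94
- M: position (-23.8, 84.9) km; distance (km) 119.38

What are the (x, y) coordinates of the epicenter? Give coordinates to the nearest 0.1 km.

x ≈ 95.1 km, y ≈ 74.2 km

Circle about each station: (x + 35.8)² + (y + 119.5)² = 233.78²; (x − 70.5)² + (y + 17.5)² = 94.94²; (x + 23.8)² + (y − 84.9)² = 119.38².
Subtracting pairs of circle equations eliminates x²+y² and gives linear equations (the radical axes):
212.6 x + 204.0 y = 35354.09
24.0 x + 408.8 y = 32614.06
Solving the 2×2 system: x ≈ 95.1, y ≈ 74.2 km.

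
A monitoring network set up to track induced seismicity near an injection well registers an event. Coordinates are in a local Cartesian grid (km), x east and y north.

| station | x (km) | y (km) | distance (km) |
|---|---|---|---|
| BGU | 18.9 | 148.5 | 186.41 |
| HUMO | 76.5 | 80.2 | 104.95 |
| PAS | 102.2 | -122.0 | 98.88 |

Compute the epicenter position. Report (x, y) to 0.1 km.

Circle about each station: (x − 18.9)² + (y − 148.5)² = 186.41²; (x − 76.5)² + (y − 80.2)² = 104.95²; (x − 102.2)² + (y + 122.0)² = 98.88².
Subtracting the BGU equation from the HUMO and PAS equations removes the quadratic terms:
115.2 x − 136.6 y = 13609.02
166.6 x − 541.0 y = 27890.81
Solving the 2×2 system: x ≈ 89.8, y ≈ -23.9 km.

(89.8, -23.9)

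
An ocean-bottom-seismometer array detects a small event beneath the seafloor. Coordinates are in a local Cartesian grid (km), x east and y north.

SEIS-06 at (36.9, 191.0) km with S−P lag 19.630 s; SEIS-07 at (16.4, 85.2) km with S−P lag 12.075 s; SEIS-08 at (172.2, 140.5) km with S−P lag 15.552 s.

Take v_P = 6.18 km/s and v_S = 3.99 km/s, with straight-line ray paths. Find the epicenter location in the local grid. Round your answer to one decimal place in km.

Distance from S−P lag: d = Δt · v_P v_S / (v_P − v_S) = Δt · (6.18·3.99)/(6.18−3.99) ≈ 11.2595·Δt.
So d_SEIS-06 = 221.02, d_SEIS-07 = 135.96, d_SEIS-08 = 175.11 km.
Circle about each station: (x − 36.9)² + (y − 191.0)² = 221.02²; (x − 16.4)² + (y − 85.2)² = 135.96²; (x − 172.2)² + (y − 140.5)² = 175.11².
Subtracting the SEIS-06 equation from the SEIS-07 and SEIS-08 equations removes the quadratic terms:
-41.0 x − 211.6 y = 50.11
270.6 x − 101.0 y = 29736.81
Solving the 2×2 system: x ≈ 102.4, y ≈ -20.1 km.

102.4 km east, -20.1 km north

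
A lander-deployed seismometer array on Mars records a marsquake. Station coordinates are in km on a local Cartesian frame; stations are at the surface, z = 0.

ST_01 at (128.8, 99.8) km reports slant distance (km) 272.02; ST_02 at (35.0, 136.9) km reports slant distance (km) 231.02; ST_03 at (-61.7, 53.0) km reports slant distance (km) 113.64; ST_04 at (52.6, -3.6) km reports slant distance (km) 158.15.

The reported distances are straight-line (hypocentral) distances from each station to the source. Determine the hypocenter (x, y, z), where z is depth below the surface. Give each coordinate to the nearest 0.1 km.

(-95.3, -51.7, 28.7)

Each station gives a sphere (x−x_i)² + (y−y_i)² + z² = d_i² (stations at z=0).
Subtracting the ST_01 sphere from ST_02 and ST_03: z² cancels, leaving linear equations in x and y:
-187.6 x + 74.2 y = 14041.77
-381.0 x − 93.6 y = 41147.24
Solving: x ≈ -95.297, y ≈ -51.698 km (keep extra digits for the depth step; rounded: -95.3, -51.7).
Then from the ST_01 sphere: z² = 272.02² − (x − 128.8)² − (y − 99.8)² with x = -95.297, y = -51.698, so z ≈ 28.701 ≈ 28.7 km.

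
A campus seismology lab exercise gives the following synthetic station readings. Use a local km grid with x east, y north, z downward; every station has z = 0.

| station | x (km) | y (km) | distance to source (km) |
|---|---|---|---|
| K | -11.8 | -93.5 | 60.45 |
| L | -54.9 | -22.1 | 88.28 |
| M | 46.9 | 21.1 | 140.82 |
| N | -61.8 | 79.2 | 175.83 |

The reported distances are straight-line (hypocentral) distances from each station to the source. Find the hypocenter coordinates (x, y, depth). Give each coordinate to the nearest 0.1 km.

x ≈ -27.9 km, y ≈ -83.5 km, depth ≈ 57.4 km

Each station gives a sphere (x−x_i)² + (y−y_i)² + z² = d_i² (stations at z=0).
Subtracting the K sphere from L and M: z² cancels, leaving linear equations in x and y:
-86.2 x + 142.8 y = -9518.23
117.4 x + 229.2 y = -22412.74
Solving: x ≈ -27.900, y ≈ -83.496 km (keep extra digits for the depth step; rounded: -27.9, -83.5).
Then from the K sphere: z² = 60.45² − (x + 11.8)² − (y + 93.5)² with x = -27.900, y = -83.496, so z ≈ 57.401 ≈ 57.4 km.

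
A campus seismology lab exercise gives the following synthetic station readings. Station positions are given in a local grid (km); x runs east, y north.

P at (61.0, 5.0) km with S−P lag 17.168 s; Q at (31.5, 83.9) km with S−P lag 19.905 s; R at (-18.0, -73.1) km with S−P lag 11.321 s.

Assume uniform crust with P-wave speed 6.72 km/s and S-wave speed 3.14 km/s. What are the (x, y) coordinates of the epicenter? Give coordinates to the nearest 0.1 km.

Distance from S−P lag: d = Δt · v_P v_S / (v_P − v_S) = Δt · (6.72·3.14)/(6.72−3.14) ≈ 5.8941·Δt.
So d_P = 101.19, d_Q = 117.32, d_R = 66.73 km.
Circle about each station: (x − 61.0)² + (y − 5.0)² = 101.19²; (x − 31.5)² + (y − 83.9)² = 117.32²; (x + 18.0)² + (y + 73.1)² = 66.73².
Subtracting pairs of circle equations eliminates x²+y² and gives linear equations (the radical axes):
-59.0 x + 157.8 y = 760.89
-158.0 x − 156.2 y = 7708.13
Solving the 2×2 system: x ≈ -39.1, y ≈ -9.8 km.

x ≈ -39.1 km, y ≈ -9.8 km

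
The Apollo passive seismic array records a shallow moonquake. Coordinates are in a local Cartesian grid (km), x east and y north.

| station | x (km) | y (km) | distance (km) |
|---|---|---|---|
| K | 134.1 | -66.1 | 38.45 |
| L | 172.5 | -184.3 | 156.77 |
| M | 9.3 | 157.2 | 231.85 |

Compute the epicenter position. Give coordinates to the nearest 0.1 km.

x ≈ 146.5 km, y ≈ -29.7 km

Circle about each station: (x − 134.1)² + (y + 66.1)² = 38.45²; (x − 172.5)² + (y + 184.3)² = 156.77²; (x − 9.3)² + (y − 157.2)² = 231.85².
Subtracting pairs of circle equations eliminates x²+y² and gives linear equations (the radical axes):
76.8 x − 236.4 y = 18272.29
-249.6 x + 446.6 y = -49829.71
Solving the 2×2 system: x ≈ 146.5, y ≈ -29.7 km.
Check against K (with the unrounded x, y): √((x − 134.1)²+(y + 66.1)²) = 38.45 ≈ 38.45 km. ✓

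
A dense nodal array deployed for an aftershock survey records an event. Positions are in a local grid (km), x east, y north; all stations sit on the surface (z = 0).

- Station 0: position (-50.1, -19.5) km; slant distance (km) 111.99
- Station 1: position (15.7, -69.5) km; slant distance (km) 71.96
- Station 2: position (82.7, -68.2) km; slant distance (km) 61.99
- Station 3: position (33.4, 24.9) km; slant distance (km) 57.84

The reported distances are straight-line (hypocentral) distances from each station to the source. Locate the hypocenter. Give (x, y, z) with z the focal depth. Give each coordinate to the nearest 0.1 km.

Each station gives a sphere (x−x_i)² + (y−y_i)² + z² = d_i² (stations at z=0).
Subtracting the Station 0 sphere from Station 1 and Station 2: z² cancels, leaving linear equations in x and y:
131.6 x − 100.0 y = 9550.00
265.6 x − 97.4 y = 17299.27
Solving: x ≈ 58.197, y ≈ -18.912 km (keep extra digits for the depth step; rounded: 58.2, -18.9).
Then from the Station 0 sphere: z² = 111.99² − (x + 50.1)² − (y + 19.5)² with x = 58.197, y = -18.912, so z ≈ 28.516 ≈ 28.5 km.

x ≈ 58.2 km, y ≈ -18.9 km, depth ≈ 28.5 km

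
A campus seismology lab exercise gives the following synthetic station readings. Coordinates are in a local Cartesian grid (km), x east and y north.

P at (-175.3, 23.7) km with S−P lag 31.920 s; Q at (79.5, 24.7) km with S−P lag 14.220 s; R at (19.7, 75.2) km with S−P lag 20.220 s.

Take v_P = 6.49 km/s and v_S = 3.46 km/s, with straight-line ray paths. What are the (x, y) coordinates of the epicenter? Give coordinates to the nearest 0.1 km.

Distance from S−P lag: d = Δt · v_P v_S / (v_P − v_S) = Δt · (6.49·3.46)/(6.49−3.46) ≈ 7.4110·Δt.
So d_P = 236.56, d_Q = 105.38, d_R = 149.85 km.
Circle about each station: (x + 175.3)² + (y − 23.7)² = 236.56²; (x − 79.5)² + (y − 24.7)² = 105.38²; (x − 19.7)² + (y − 75.2)² = 149.85².
Subtracting the P equation from the Q and R equations removes the quadratic terms:
509.6 x + 2.0 y = 20494.25
390.0 x + 103.0 y = 8256.96
Solving the 2×2 system: x ≈ 40.5, y ≈ -73.2 km.

x ≈ 40.5 km, y ≈ -73.2 km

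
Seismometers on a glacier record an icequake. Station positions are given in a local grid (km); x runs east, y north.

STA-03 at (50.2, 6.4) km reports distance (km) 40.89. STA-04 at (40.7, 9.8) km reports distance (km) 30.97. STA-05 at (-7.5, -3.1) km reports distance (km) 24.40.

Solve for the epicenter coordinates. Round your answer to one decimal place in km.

Circle about each station: (x − 50.2)² + (y − 6.4)² = 40.89²; (x − 40.7)² + (y − 9.8)² = 30.97²; (x + 7.5)² + (y + 3.1)² = 24.40².
Subtracting the STA-03 equation from the STA-04 and STA-05 equations removes the quadratic terms:
-19.0 x + 6.8 y = -95.62
-115.4 x − 19.0 y = -1418.51
Solving the 2×2 system: x ≈ 10.0, y ≈ 13.9 km.
Check against STA-03 (with the unrounded x, y): √((x − 50.2)²+(y − 6.4)²) = 40.89 ≈ 40.89 km. ✓

(10.0, 13.9)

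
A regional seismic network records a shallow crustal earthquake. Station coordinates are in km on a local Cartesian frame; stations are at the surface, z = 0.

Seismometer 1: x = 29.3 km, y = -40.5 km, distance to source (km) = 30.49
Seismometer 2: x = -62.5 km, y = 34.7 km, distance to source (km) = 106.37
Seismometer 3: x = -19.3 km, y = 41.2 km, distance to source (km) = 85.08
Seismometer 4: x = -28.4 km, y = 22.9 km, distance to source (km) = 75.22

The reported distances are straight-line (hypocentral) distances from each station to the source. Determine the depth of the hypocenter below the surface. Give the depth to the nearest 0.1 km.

z ≈ 26.2 km

Each station gives a sphere (x−x_i)² + (y−y_i)² + z² = d_i² (stations at z=0).
Subtracting the Seismometer 1 sphere from Seismometer 2 and Seismometer 3: z² cancels, leaving linear equations in x and y:
-183.6 x + 150.4 y = -7773.34
-97.2 x + 163.4 y = -6737.78
Solving: x ≈ 16.696, y ≈ -31.303 km (keep extra digits for the depth step; rounded: 16.7, -31.3).
Then from the Seismometer 1 sphere: z² = 30.49² − (x − 29.3)² − (y + 40.5)² with x = 16.696, y = -31.303, so z ≈ 26.195 ≈ 26.2 km.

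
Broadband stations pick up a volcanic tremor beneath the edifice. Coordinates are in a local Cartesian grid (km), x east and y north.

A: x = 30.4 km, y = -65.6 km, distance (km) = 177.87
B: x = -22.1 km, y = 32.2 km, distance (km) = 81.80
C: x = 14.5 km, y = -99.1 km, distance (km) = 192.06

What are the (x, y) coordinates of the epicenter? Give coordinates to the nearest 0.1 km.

Circle about each station: (x − 30.4)² + (y + 65.6)² = 177.87²; (x + 22.1)² + (y − 32.2)² = 81.80²; (x − 14.5)² + (y + 99.1)² = 192.06².
Subtracting the A equation from the B and C equations removes the quadratic terms:
-105.0 x + 195.6 y = 21244.23
-31.8 x − 67.0 y = -445.77
Solving the 2×2 system: x ≈ -100.8, y ≈ 54.5 km.

x ≈ -100.8 km, y ≈ 54.5 km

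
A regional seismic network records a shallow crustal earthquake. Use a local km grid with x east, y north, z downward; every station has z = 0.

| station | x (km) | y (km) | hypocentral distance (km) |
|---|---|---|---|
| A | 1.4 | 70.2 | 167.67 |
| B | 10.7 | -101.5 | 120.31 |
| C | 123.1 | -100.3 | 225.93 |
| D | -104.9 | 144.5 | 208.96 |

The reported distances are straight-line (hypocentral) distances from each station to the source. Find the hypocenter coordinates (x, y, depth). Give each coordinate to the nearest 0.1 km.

x ≈ -96.2 km, y ≈ -60.9 km, depth ≈ 37.4 km

Each station gives a sphere (x−x_i)² + (y−y_i)² + z² = d_i² (stations at z=0).
Subtracting the A sphere from B and C: z² cancels, leaving linear equations in x and y:
18.6 x − 343.4 y = 19125.47
243.4 x − 341.0 y = -2647.44
Solving: x ≈ -96.204, y ≈ -60.905 km (keep extra digits for the depth step; rounded: -96.2, -60.9).
Then from the A sphere: z² = 167.67² − (x − 1.4)² − (y − 70.2)² with x = -96.204, y = -60.905, so z ≈ 37.392 ≈ 37.4 km.
Check against D (with the unrounded solution): distance 208.96 ≈ 208.96 km. ✓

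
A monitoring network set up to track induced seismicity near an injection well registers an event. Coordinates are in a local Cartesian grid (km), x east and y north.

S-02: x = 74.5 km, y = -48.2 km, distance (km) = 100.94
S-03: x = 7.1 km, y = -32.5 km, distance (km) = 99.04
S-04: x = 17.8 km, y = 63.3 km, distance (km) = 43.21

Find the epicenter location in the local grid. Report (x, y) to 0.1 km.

Circle about each station: (x − 74.5)² + (y + 48.2)² = 100.94²; (x − 7.1)² + (y + 32.5)² = 99.04²; (x − 17.8)² + (y − 63.3)² = 43.21².
Subtracting the S-02 equation from the S-03 and S-04 equations removes the quadratic terms:
-134.8 x + 31.4 y = -6386.87
-113.4 x + 223.0 y = 4772.02
Solving the 2×2 system: x ≈ 59.4, y ≈ 51.6 km.

(59.4, 51.6)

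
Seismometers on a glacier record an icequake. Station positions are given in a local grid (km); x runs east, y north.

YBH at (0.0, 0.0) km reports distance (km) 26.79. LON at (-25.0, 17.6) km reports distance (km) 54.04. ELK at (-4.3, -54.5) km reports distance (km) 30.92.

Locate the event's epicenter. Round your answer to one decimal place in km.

7.2 km east, -25.8 km north

Circle about each station: x² + y² = 26.79²; (x + 25.0)² + (y − 17.6)² = 54.04²; (x + 4.3)² + (y + 54.5)² = 30.92².
Subtracting pairs of circle equations eliminates x²+y² and gives linear equations (the radical axes):
-50.0 x + 35.2 y = -1267.86
-8.6 x − 109.0 y = 2750.40
Solving the 2×2 system: x ≈ 7.2, y ≈ -25.8 km.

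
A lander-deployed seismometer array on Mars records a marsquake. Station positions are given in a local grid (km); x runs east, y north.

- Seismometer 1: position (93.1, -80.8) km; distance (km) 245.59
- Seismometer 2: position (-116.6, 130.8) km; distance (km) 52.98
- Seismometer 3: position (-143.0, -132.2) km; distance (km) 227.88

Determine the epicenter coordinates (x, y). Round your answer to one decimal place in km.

Circle about each station: (x − 93.1)² + (y + 80.8)² = 245.59²; (x + 116.6)² + (y − 130.8)² = 52.98²; (x + 143.0)² + (y + 132.2)² = 227.88².
Subtracting the Seismometer 1 equation from the Seismometer 2 and Seismometer 3 equations removes the quadratic terms:
-419.4 x + 423.2 y = 73015.52
-472.2 x − 102.8 y = 31114.74
Solving the 2×2 system: x ≈ -85.1, y ≈ 88.2 km.
Check against Seismometer 1 (with the unrounded x, y): √((x − 93.1)²+(y + 80.8)²) = 245.59 ≈ 245.59 km. ✓

-85.1 km east, 88.2 km north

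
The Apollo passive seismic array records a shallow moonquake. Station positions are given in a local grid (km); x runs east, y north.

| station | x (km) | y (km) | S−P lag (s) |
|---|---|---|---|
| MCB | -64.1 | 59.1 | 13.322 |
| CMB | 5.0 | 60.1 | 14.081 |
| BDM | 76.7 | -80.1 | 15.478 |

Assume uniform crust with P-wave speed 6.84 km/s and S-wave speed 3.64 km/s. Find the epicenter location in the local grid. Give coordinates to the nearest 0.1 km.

x ≈ -37.2 km, y ≈ -41.0 km

Distance from S−P lag: d = Δt · v_P v_S / (v_P − v_S) = Δt · (6.84·3.64)/(6.84−3.64) ≈ 7.7805·Δt.
So d_MCB = 103.65, d_CMB = 109.56, d_BDM = 120.43 km.
Circle about each station: (x + 64.1)² + (y − 59.1)² = 103.65²; (x − 5.0)² + (y − 60.1)² = 109.56²; (x − 76.7)² + (y + 80.1)² = 120.43².
Subtracting the MCB equation from the CMB and BDM equations removes the quadratic terms:
138.2 x + 2.0 y = -5224.68
281.6 x − 278.4 y = 937.22
Solving the 2×2 system: x ≈ -37.2, y ≈ -41.0 km.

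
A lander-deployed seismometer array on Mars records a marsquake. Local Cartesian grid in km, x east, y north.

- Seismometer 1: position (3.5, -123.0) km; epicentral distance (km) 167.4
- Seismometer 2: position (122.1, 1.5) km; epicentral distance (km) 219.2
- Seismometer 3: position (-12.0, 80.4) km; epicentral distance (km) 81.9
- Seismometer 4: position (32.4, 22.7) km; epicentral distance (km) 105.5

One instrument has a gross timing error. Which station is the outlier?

Seismometer 2

Solve using three stations at a time. Using Seismometer 1, Seismometer 3, Seismometer 4 (subtract circle equations pairwise → linear system) gives (x, y) ≈ (-73.0, 25.9).
Distances from that point to each station vs reported:
  Seismometer 1: calculated 167.4 vs reported 167.4 → residual 0.0 km
  Seismometer 2: calculated 196.6 vs reported 219.2 → residual 22.6 km
  Seismometer 3: calculated 81.8 vs reported 81.9 → residual 0.1 km
  Seismometer 4: calculated 105.4 vs reported 105.5 → residual 0.1 km
Seismometer 1, Seismometer 3, Seismometer 4 are mutually consistent (residuals ≈ 0); Seismometer 2 is off by 22.6 km.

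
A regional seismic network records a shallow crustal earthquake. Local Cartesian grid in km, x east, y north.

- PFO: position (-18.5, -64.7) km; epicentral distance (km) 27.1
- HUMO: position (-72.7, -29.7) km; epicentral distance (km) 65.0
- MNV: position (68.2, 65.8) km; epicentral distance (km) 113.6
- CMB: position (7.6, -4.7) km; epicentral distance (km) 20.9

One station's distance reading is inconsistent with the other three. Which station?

PFO

Solve using three stations at a time. Using HUMO, MNV, CMB (subtract circle equations pairwise → linear system) gives (x, y) ≈ (-8.8, -17.7).
Distances from that point to each station vs reported:
  PFO: calculated 48.0 vs reported 27.1 → residual 20.9 km
  HUMO: calculated 65.0 vs reported 65.0 → residual 0.0 km
  MNV: calculated 113.6 vs reported 113.6 → residual 0.0 km
  CMB: calculated 20.9 vs reported 20.9 → residual 0.0 km
HUMO, MNV, CMB are mutually consistent (residuals ≈ 0); PFO is off by 20.9 km.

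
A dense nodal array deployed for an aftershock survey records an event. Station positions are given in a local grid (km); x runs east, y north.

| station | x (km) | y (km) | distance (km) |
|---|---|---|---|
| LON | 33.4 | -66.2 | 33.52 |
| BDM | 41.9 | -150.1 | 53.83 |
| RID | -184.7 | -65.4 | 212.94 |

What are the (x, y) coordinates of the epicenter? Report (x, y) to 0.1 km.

Circle about each station: (x − 33.4)² + (y + 66.2)² = 33.52²; (x − 41.9)² + (y + 150.1)² = 53.83²; (x + 184.7)² + (y + 65.4)² = 212.94².
Subtracting the LON equation from the BDM and RID equations removes the quadratic terms:
17.0 x − 167.8 y = 17013.54
-436.2 x + 1.6 y = -11326.60
Solving the 2×2 system: x ≈ 25.6, y ≈ -98.8 km.
Check against LON (with the unrounded x, y): √((x − 33.4)²+(y + 66.2)²) = 33.52 ≈ 33.52 km. ✓

(25.6, -98.8)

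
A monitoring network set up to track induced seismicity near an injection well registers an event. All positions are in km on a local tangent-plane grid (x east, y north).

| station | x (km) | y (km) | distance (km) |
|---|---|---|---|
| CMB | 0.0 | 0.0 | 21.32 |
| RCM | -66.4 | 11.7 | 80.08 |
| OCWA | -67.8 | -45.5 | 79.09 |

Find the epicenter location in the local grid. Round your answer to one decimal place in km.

x ≈ 7.1 km, y ≈ -20.1 km

Circle about each station: x² + y² = 21.32²; (x + 66.4)² + (y − 11.7)² = 80.08²; (x + 67.8)² + (y + 45.5)² = 79.09².
Subtracting pairs of circle equations eliminates x²+y² and gives linear equations (the radical axes):
-132.8 x + 23.4 y = -1412.41
-135.6 x − 91.0 y = 866.40
Solving the 2×2 system: x ≈ 7.1, y ≈ -20.1 km.
Check against CMB (with the unrounded x, y): √(x²+y²) = 21.31 ≈ 21.32 km. ✓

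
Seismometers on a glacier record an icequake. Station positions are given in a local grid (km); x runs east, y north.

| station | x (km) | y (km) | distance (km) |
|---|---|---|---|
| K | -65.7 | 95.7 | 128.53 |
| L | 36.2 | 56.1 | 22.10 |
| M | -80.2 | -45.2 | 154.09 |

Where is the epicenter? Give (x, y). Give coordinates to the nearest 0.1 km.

x ≈ 49.3 km, y ≈ 38.3 km

Circle about each station: (x + 65.7)² + (y − 95.7)² = 128.53²; (x − 36.2)² + (y − 56.1)² = 22.10²; (x + 80.2)² + (y + 45.2)² = 154.09².
Subtracting pairs of circle equations eliminates x²+y² and gives linear equations (the radical axes):
203.8 x − 79.2 y = 7014.22
-29.0 x − 281.8 y = -12223.67
Solving the 2×2 system: x ≈ 49.3, y ≈ 38.3 km.
Check against K (with the unrounded x, y): √((x + 65.7)²+(y − 95.7)²) = 128.53 ≈ 128.53 km. ✓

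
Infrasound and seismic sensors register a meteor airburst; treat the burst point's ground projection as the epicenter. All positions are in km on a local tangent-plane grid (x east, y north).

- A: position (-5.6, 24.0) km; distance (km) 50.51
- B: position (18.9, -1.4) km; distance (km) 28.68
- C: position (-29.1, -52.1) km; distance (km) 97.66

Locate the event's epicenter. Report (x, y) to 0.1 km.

43.7 km east, 13.0 km north

Circle about each station: (x + 5.6)² + (y − 24.0)² = 50.51²; (x − 18.9)² + (y + 1.4)² = 28.68²; (x + 29.1)² + (y + 52.1)² = 97.66².
Subtracting pairs of circle equations eliminates x²+y² and gives linear equations (the radical axes):
49.0 x − 50.8 y = 1480.53
-47.0 x − 152.2 y = -4032.36
Solving the 2×2 system: x ≈ 43.7, y ≈ 13.0 km.
Check against A (with the unrounded x, y): √((x + 5.6)²+(y − 24.0)²) = 50.51 ≈ 50.51 km. ✓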